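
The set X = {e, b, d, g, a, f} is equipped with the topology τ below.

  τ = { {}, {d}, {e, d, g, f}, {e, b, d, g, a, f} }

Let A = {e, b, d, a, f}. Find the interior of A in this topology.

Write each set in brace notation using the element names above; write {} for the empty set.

U open, U⊆A: {}, {d}. int(A) = ⋃ = {d}

{d}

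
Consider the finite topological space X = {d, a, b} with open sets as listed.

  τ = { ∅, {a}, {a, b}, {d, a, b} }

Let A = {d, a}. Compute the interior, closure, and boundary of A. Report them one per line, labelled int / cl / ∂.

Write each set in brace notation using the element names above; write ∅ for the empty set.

opens ⊆ A: ∅, {a}; union → int = {a}
complement {b}; its interior ∅; cl(A) = X∖∅ = {d, a, b}
boundary = {d, a, b} ∖ {a} = {d, b}

int(A) = {a}
cl(A)  = {d, a, b}
∂A     = {d, b}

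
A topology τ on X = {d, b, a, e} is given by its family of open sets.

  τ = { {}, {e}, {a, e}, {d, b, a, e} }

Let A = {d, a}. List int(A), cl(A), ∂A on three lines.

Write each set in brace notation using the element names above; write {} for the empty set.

interior: largest open inside A is {} (from {})
cl via duality: int({b, e}) = {e}, so X∖{e} = {d, b, a}
cl∖int = {d, b, a}

int(A) = {}
cl(A)  = {d, b, a}
∂A     = {d, b, a}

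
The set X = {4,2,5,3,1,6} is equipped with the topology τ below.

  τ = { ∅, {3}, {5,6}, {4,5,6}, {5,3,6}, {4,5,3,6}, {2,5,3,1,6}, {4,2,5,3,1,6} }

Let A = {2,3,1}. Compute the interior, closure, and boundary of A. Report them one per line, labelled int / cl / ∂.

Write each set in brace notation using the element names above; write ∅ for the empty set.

interior: largest open inside A is {3} (from ∅, {3})
cl via duality: int({4,5,6}) = {4,5,6}, so X∖{4,5,6} = {2,3,1}
cl∖int = {2,1}

int(A) = {3}
cl(A)  = {2,3,1}
∂A     = {2,1}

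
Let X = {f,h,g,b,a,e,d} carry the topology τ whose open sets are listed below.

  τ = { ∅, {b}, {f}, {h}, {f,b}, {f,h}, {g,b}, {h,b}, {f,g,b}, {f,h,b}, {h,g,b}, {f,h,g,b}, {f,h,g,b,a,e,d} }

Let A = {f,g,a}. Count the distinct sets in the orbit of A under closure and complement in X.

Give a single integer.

cl via duality: int({h,b,e,d}) = {h,b}, so X∖{h,b} = {f,g,a,e,d}
Write k for closure, c for complement:
  1. A     = {f,g,a}
  2. kA    = {f,g,a,e,d}
  3. cA    = {h,b,e,d}
  4. ckA   = {h,b}
  5. kcA   = {h,g,b,a,e,d}
  6. ckcA  = {f}
  7. kckcA = {f,a,e,d}
  8. ckckcA = {h,g,b}
applying k or c yields no new set

8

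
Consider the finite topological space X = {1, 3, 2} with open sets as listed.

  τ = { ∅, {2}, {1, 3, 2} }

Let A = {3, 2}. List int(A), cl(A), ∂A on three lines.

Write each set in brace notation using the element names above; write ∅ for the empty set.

int(A) = {2}
cl(A)  = {1, 3, 2}
∂A     = {1, 3}

opens ⊆ A: ∅, {2}; union → int = {2}
complement {1}; its interior ∅; cl(A) = X∖∅ = {1, 3, 2}
boundary = {1, 3, 2} ∖ {2} = {1, 3}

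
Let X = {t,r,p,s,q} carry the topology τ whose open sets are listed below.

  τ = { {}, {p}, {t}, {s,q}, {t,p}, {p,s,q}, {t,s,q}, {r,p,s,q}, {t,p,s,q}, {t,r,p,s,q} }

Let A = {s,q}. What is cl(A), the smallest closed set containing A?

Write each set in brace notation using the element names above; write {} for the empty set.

{r,s,q}

X∖A={t,r,p}, int(X∖A)={t,p}, hence cl(A)={r,s,q}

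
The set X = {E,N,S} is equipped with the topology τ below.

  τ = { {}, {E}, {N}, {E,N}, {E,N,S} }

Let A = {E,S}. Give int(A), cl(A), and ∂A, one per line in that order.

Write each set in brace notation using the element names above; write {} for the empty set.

interior: largest open inside A is {E} (from {}, {E})
cl via duality: int({N}) = {N}, so X∖{N} = {E,S}
cl∖int = {S}

int(A) = {E}
cl(A)  = {E,S}
∂A     = {S}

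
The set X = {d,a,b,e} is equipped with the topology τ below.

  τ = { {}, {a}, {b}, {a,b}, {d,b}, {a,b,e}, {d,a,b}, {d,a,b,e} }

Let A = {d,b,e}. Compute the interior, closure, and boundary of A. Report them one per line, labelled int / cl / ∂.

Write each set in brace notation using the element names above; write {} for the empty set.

opens ⊆ A: {}, {b}, {d,b}; union → int = {d,b}
complement {a}; its interior {a}; cl(A) = X∖{a} = {d,b,e}
boundary = {d,b,e} ∖ {d,b} = {e}

int(A) = {d,b}
cl(A)  = {d,b,e}
∂A     = {e}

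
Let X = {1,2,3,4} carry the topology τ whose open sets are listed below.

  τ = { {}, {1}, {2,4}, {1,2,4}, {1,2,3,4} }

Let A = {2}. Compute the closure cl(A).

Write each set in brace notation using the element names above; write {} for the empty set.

{2,3,4}

cl via duality: int({1,3,4}) = {1}, so X∖{1} = {2,3,4}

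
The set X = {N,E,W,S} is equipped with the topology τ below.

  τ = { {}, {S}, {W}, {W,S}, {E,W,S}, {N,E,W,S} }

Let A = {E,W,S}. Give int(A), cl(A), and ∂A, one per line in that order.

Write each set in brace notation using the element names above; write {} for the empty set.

int(A) = {E,W,S}
cl(A)  = {N,E,W,S}
∂A     = {N}

opens ⊆ A: {}, {W}, {S}, {W,S}, {E,W,S}; union → int = {E,W,S}
complement {N}; its interior {}; cl(A) = X∖{} = {N,E,W,S}
boundary = {N,E,W,S} ∖ {E,W,S} = {N}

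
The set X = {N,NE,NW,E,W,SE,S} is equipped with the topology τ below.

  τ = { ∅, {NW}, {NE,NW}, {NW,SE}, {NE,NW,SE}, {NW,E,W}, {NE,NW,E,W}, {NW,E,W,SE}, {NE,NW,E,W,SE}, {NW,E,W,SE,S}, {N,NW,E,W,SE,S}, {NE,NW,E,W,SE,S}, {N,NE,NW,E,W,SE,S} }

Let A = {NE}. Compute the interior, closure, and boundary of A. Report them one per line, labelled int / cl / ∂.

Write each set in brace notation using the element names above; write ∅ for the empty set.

U open, U⊆A: ∅. int(A) = ⋃ = ∅
X∖A={N,NW,E,W,SE,S}, int(X∖A)={N,NW,E,W,SE,S}, hence cl(A)={NE}
∂A: remove int from cl → {NE}

int(A) = ∅
cl(A)  = {NE}
∂A     = {NE}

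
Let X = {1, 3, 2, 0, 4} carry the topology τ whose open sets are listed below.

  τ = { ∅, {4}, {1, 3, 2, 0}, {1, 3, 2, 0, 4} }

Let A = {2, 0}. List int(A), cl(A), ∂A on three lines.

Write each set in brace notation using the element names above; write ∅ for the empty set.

int(A) = ∅
cl(A)  = {1, 3, 2, 0}
∂A     = {1, 3, 2, 0}

open subsets of A: ∅; so int(A) = ∅
closure: X∖int(X∖A) = X∖{4} = {1, 3, 2, 0}
∂A = {1, 3, 2, 0} minus ∅ = {1, 3, 2, 0}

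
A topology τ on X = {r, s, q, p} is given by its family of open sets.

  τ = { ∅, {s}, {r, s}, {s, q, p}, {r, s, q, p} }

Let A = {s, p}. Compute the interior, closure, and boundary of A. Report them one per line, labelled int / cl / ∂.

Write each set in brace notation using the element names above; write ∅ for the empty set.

int(A) = {s}
cl(A)  = {r, s, q, p}
∂A     = {r, q, p}

open subsets of A: ∅, {s}; so int(A) = {s}
closure: X∖int(X∖A) = X∖∅ = {r, s, q, p}
∂A = {r, s, q, p} minus {s} = {r, q, p}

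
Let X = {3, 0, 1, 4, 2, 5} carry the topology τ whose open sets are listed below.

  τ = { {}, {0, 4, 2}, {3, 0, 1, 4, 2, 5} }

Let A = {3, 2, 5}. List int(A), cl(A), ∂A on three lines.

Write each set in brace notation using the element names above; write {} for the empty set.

U open, U⊆A: {}. int(A) = ⋃ = {}
X∖A={0, 1, 4}, int(X∖A)={}, hence cl(A)={3, 0, 1, 4, 2, 5}
∂A: remove int from cl → {3, 0, 1, 4, 2, 5}

int(A) = {}
cl(A)  = {3, 0, 1, 4, 2, 5}
∂A     = {3, 0, 1, 4, 2, 5}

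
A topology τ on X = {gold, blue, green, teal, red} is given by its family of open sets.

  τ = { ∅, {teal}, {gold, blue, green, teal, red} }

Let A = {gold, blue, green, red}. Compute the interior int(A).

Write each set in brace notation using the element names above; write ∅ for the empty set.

opens ⊆ A: ∅; union → int = ∅

∅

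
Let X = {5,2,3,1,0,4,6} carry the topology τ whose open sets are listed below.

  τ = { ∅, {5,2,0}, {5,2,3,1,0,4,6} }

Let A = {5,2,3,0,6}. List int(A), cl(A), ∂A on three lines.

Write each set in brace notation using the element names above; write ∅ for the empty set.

int(A) = {5,2,0}
cl(A)  = {5,2,3,1,0,4,6}
∂A     = {3,1,4,6}

opens ⊆ A: ∅, {5,2,0}; union → int = {5,2,0}
complement {1,4}; its interior ∅; cl(A) = X∖∅ = {5,2,3,1,0,4,6}
boundary = {5,2,3,1,0,4,6} ∖ {5,2,0} = {3,1,4,6}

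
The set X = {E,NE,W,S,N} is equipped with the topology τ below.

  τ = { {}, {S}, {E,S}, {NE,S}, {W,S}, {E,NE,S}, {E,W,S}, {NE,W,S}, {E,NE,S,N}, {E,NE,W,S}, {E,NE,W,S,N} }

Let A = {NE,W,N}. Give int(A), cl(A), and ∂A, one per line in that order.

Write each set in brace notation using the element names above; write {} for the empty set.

int(A) = {}
cl(A)  = {NE,W,N}
∂A     = {NE,W,N}

interior: largest open inside A is {} (from {})
cl via duality: int({E,S}) = {E,S}, so X∖{E,S} = {NE,W,N}
cl∖int = {NE,W,N}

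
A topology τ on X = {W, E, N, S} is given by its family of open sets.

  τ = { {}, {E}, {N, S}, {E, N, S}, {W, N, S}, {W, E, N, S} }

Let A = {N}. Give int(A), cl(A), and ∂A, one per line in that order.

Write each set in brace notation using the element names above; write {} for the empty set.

int(A) = {}
cl(A)  = {W, N, S}
∂A     = {W, N, S}

U open, U⊆A: {}. int(A) = ⋃ = {}
X∖A={W, E, S}, int(X∖A)={E}, hence cl(A)={W, N, S}
∂A: remove int from cl → {W, N, S}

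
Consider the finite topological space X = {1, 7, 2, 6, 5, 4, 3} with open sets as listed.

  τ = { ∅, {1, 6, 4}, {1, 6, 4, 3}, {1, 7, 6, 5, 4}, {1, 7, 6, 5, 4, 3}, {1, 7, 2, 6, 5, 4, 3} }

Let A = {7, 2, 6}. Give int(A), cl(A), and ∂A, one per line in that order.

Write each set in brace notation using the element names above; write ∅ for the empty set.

int(A) = ∅
cl(A)  = {1, 7, 2, 6, 5, 4, 3}
∂A     = {1, 7, 2, 6, 5, 4, 3}

open subsets of A: ∅; so int(A) = ∅
closure: X∖int(X∖A) = X∖∅ = {1, 7, 2, 6, 5, 4, 3}
∂A = {1, 7, 2, 6, 5, 4, 3} minus ∅ = {1, 7, 2, 6, 5, 4, 3}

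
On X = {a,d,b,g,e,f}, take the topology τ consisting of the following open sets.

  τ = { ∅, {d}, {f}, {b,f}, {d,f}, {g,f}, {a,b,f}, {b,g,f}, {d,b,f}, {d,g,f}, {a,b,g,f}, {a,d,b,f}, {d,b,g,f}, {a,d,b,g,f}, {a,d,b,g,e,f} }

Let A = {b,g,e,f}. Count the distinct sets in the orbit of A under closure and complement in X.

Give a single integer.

complement {a,d}; its interior {d}; cl(A) = X∖{d} = {a,b,g,e,f}
With k = closure, c = complement:
  1. A     = {b,g,e,f}
  2. kA    = {a,b,g,e,f}
  3. cA    = {a,d}
  4. ckA   = {d}
  5. kcA   = {a,d,e}
  6. kckA  = {d,e}
  7. ckcA  = {b,g,f}
  8. ckckA = {a,b,g,f}
k, c of each give nothing new

8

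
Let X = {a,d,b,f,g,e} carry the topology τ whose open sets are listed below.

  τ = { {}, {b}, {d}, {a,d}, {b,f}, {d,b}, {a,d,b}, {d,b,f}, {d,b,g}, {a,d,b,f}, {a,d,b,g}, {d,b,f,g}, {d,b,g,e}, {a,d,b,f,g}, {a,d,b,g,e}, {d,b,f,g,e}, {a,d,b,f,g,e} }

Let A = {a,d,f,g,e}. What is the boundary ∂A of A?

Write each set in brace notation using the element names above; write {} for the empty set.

{f,g,e}

U open, U⊆A: {}, {d}, {a,d}. int(A) = ⋃ = {a,d}
X∖A={b}, int(X∖A)={b}, hence cl(A)={a,d,f,g,e}
∂A: remove int from cl → {f,g,e}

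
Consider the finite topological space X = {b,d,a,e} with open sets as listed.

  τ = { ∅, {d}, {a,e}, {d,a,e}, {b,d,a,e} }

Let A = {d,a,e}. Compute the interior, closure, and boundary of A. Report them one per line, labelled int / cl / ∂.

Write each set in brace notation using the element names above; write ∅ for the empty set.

int(A) = {d,a,e}
cl(A)  = {b,d,a,e}
∂A     = {b}

opens ⊆ A: ∅, {d}, {a,e}, {d,a,e}; union → int = {d,a,e}
complement {b}; its interior ∅; cl(A) = X∖∅ = {b,d,a,e}
boundary = {b,d,a,e} ∖ {d,a,e} = {b}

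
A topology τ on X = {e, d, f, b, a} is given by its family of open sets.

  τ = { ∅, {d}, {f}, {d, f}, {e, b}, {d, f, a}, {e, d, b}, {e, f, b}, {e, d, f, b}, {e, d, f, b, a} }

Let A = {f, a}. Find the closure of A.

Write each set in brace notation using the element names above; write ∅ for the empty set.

{f, a}

cl via duality: int({e, d, b}) = {e, d, b}, so X∖{e, d, b} = {f, a}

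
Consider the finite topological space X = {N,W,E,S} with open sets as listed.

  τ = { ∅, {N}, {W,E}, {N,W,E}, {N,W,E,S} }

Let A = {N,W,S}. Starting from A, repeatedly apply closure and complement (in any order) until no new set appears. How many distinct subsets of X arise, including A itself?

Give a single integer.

complement {E}; its interior ∅; cl(A) = X∖∅ = {N,W,E,S}
With k = closure, c = complement:
  1. A     = {N,W,S}
  2. kA    = {N,W,E,S}
  3. cA    = {E}
  4. ckA   = ∅
  5. kcA   = {W,E,S}
  6. ckcA  = {N}
  7. kckcA = {N,S}
  8. ckckcA = {W,E}
k, c of each give nothing new

8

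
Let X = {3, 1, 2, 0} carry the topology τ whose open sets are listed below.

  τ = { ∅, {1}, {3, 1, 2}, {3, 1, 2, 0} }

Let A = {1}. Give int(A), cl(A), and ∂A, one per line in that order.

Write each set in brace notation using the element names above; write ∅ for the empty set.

opens ⊆ A: ∅, {1}; union → int = {1}
complement {3, 2, 0}; its interior ∅; cl(A) = X∖∅ = {3, 1, 2, 0}
boundary = {3, 1, 2, 0} ∖ {1} = {3, 2, 0}

int(A) = {1}
cl(A)  = {3, 1, 2, 0}
∂A     = {3, 2, 0}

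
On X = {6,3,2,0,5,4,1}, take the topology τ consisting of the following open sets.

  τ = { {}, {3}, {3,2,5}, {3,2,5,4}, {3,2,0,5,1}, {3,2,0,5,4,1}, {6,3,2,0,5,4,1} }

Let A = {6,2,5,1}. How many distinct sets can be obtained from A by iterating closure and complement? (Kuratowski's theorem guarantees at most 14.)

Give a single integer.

closure: X∖int(X∖A) = X∖{3} = {6,2,0,5,4,1}
Let k=closure and c=complement:
  1. A     = {6,2,5,1}
  2. kA    = {6,2,0,5,4,1}
  3. cA    = {3,0,4}
  4. ckA   = {3}
  5. kcA   = {6,3,2,0,5,4,1}
  6. ckcA  = {}
— saturated at 6

6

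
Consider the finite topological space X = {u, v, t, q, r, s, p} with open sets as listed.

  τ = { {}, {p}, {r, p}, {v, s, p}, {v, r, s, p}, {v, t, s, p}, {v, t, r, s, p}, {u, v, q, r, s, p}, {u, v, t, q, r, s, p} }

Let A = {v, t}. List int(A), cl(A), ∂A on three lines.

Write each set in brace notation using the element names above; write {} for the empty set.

int(A) = {}
cl(A)  = {u, v, t, q, s}
∂A     = {u, v, t, q, s}

interior: largest open inside A is {} (from {})
cl via duality: int({u, q, r, s, p}) = {r, p}, so X∖{r, p} = {u, v, t, q, s}
cl∖int = {u, v, t, q, s}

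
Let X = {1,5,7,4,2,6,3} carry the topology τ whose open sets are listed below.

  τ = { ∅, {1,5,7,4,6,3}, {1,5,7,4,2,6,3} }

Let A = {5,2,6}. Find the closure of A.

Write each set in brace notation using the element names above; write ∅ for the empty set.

{1,5,7,4,2,6,3}

X∖A={1,7,4,3}, int(X∖A)=∅, hence cl(A)={1,5,7,4,2,6,3}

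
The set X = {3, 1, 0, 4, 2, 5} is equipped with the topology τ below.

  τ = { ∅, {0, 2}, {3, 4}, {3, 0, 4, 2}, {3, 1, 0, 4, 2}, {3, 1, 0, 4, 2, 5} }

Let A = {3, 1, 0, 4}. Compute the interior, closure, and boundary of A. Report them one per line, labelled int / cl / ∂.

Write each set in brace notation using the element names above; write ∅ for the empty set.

int(A) = {3, 4}
cl(A)  = {3, 1, 0, 4, 2, 5}
∂A     = {1, 0, 2, 5}

opens ⊆ A: ∅, {3, 4}; union → int = {3, 4}
complement {2, 5}; its interior ∅; cl(A) = X∖∅ = {3, 1, 0, 4, 2, 5}
boundary = {3, 1, 0, 4, 2, 5} ∖ {3, 4} = {1, 0, 2, 5}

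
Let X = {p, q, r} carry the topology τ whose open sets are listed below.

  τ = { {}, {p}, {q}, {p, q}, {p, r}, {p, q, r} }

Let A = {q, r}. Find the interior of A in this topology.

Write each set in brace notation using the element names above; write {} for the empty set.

{q}

U open, U⊆A: {}, {q}. int(A) = ⋃ = {q}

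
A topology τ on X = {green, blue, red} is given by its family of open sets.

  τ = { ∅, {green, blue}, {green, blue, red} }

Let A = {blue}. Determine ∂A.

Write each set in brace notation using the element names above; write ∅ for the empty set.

U open, U⊆A: ∅. int(A) = ⋃ = ∅
X∖A={green, red}, int(X∖A)=∅, hence cl(A)={green, blue, red}
∂A: remove int from cl → {green, blue, red}

{green, blue, red}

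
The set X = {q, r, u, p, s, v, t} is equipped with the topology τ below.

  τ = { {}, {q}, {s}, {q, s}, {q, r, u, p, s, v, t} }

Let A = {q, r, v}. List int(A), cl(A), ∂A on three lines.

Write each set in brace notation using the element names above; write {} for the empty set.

int(A) = {q}
cl(A)  = {q, r, u, p, v, t}
∂A     = {r, u, p, v, t}

opens ⊆ A: {}, {q}; union → int = {q}
complement {u, p, s, t}; its interior {s}; cl(A) = X∖{s} = {q, r, u, p, v, t}
boundary = {q, r, u, p, v, t} ∖ {q} = {r, u, p, v, t}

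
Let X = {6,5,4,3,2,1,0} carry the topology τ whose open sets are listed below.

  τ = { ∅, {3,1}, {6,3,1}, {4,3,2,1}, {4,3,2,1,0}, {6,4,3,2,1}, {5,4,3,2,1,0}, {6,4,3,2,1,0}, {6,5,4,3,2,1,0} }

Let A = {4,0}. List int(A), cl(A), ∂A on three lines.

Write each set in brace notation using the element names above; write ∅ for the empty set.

int(A) = ∅
cl(A)  = {5,4,2,0}
∂A     = {5,4,2,0}

interior: largest open inside A is ∅ (from ∅)
cl via duality: int({6,5,3,2,1}) = {6,3,1}, so X∖{6,3,1} = {5,4,2,0}
cl∖int = {5,4,2,0}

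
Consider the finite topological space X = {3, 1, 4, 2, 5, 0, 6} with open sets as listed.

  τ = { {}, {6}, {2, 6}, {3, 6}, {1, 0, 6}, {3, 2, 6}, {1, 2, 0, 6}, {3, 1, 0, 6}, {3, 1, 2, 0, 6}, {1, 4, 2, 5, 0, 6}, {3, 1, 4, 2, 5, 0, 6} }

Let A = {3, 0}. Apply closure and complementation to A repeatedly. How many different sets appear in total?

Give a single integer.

cl via duality: int({1, 4, 2, 5, 6}) = {2, 6}, so X∖{2, 6} = {3, 1, 4, 5, 0}
Write k for closure, c for complement:
  1. A     = {3, 0}
  2. kA    = {3, 1, 4, 5, 0}
  3. cA    = {1, 4, 2, 5, 6}
  4. ckA   = {2, 6}
  5. kcA   = {3, 1, 4, 2, 5, 0, 6}
  6. ckcA  = {}
applying k or c yields no new set

6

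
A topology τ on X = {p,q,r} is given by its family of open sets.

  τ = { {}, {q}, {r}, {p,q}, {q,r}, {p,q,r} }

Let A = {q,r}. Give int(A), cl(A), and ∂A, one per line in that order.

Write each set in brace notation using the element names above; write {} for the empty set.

int(A) = {q,r}
cl(A)  = {p,q,r}
∂A     = {p}

U open, U⊆A: {}, {q}, {r}, {q,r}. int(A) = ⋃ = {q,r}
X∖A={p}, int(X∖A)={}, hence cl(A)={p,q,r}
∂A: remove int from cl → {p}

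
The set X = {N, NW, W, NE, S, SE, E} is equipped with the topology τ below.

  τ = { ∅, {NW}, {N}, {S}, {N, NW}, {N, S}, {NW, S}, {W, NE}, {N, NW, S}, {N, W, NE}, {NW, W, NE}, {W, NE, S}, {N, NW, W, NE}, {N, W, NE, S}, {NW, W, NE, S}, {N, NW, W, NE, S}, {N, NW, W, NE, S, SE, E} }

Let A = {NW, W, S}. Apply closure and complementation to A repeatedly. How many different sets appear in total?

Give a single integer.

closure: X∖int(X∖A) = X∖{N} = {NW, W, NE, S, SE, E}
Let k=closure and c=complement:
  1. A     = {NW, W, S}
  2. kA    = {NW, W, NE, S, SE, E}
  3. cA    = {N, NE, SE, E}
  4. ckA   = {N}
  5. kcA   = {N, W, NE, SE, E}
  6. kckA  = {N, SE, E}
  7. ckcA  = {NW, S}
  8. ckckA = {NW, W, NE, S}
  9. kckcA = {NW, S, SE, E}
  10. ckckcA = {N, W, NE}
— saturated at 10

10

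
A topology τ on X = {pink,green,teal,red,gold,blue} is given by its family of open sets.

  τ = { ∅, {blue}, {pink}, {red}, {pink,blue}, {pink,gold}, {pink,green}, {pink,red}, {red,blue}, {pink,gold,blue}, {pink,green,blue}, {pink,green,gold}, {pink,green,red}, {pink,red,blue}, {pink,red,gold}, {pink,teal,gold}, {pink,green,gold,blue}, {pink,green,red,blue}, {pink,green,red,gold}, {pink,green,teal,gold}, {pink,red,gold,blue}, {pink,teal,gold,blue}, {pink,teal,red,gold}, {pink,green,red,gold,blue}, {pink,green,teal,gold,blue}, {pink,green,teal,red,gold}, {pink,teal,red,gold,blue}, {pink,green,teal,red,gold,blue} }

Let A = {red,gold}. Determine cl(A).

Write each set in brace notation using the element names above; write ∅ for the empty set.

{teal,red,gold}

complement {pink,green,teal,blue}; its interior {pink,green,blue}; cl(A) = X∖{pink,green,blue} = {teal,red,gold}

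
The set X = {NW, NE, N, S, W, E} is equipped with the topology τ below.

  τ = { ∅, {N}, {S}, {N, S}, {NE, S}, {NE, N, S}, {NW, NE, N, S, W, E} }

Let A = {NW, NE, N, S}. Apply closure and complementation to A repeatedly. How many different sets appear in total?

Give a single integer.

6

closure: X∖int(X∖A) = X∖∅ = {NW, NE, N, S, W, E}
Let k=closure and c=complement:
  1. A     = {NW, NE, N, S}
  2. kA    = {NW, NE, N, S, W, E}
  3. cA    = {W, E}
  4. ckA   = ∅
  5. kcA   = {NW, W, E}
  6. ckcA  = {NE, N, S}
— saturated at 6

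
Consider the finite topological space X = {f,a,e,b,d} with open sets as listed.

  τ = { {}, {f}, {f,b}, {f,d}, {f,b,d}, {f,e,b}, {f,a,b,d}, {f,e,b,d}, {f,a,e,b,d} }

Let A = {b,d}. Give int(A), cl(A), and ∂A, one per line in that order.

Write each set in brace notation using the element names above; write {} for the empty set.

interior: largest open inside A is {} (from {})
cl via duality: int({f,a,e}) = {f}, so X∖{f} = {a,e,b,d}
cl∖int = {a,e,b,d}

int(A) = {}
cl(A)  = {a,e,b,d}
∂A     = {a,e,b,d}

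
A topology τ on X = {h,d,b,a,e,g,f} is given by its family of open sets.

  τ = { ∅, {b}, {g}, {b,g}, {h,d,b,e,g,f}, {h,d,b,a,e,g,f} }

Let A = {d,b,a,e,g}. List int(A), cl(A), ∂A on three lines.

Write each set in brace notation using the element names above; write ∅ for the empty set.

int(A) = {b,g}
cl(A)  = {h,d,b,a,e,g,f}
∂A     = {h,d,a,e,f}

U open, U⊆A: ∅, {g}, {b}, {b,g}. int(A) = ⋃ = {b,g}
X∖A={h,f}, int(X∖A)=∅, hence cl(A)={h,d,b,a,e,g,f}
∂A: remove int from cl → {h,d,a,e,f}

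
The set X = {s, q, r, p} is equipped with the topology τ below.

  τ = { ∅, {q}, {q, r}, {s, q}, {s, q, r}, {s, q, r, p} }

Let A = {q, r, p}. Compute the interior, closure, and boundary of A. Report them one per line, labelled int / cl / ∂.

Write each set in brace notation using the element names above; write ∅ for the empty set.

int(A) = {q, r}
cl(A)  = {s, q, r, p}
∂A     = {s, p}

U open, U⊆A: ∅, {q}, {q, r}. int(A) = ⋃ = {q, r}
X∖A={s}, int(X∖A)=∅, hence cl(A)={s, q, r, p}
∂A: remove int from cl → {s, p}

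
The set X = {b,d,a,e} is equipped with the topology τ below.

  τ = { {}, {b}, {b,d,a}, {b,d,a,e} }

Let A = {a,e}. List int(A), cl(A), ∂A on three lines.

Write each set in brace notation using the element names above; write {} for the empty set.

int(A) = {}
cl(A)  = {d,a,e}
∂A     = {d,a,e}

interior: largest open inside A is {} (from {})
cl via duality: int({b,d}) = {b}, so X∖{b} = {d,a,e}
cl∖int = {d,a,e}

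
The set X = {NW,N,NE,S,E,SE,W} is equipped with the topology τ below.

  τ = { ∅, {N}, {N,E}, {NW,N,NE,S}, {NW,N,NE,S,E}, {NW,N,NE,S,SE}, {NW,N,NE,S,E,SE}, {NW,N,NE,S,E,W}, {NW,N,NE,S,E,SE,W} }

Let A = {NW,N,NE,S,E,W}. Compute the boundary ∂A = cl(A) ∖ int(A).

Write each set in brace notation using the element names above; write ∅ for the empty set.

{SE}

opens ⊆ A: ∅, {N}, {N,E}, {NW,N,NE,S}, {NW,N,NE,S,E}, {NW,N,NE,S,E,W}; union → int = {NW,N,NE,S,E,W}
complement {SE}; its interior ∅; cl(A) = X∖∅ = {NW,N,NE,S,E,SE,W}
boundary = {NW,N,NE,S,E,SE,W} ∖ {NW,N,NE,S,E,W} = {SE}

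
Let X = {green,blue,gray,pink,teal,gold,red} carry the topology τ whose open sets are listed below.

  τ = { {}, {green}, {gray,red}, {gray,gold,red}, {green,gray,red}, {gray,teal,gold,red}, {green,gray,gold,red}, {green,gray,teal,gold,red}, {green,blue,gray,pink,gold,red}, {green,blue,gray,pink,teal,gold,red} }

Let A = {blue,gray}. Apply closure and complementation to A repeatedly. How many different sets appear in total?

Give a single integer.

X∖A={green,pink,teal,gold,red}, int(X∖A)={green}, hence cl(A)={blue,gray,pink,teal,gold,red}
Orbit (k=closure, c=complement):
  1. A     = {blue,gray}
  2. kA    = {blue,gray,pink,teal,gold,red}
  3. cA    = {green,pink,teal,gold,red}
  4. ckA   = {green}
  5. kcA   = {green,blue,gray,pink,teal,gold,red}
  6. kckA  = {green,blue,pink}
  7. ckcA  = {}
  8. ckckA = {gray,teal,gold,red}
(closed under both — stop)

8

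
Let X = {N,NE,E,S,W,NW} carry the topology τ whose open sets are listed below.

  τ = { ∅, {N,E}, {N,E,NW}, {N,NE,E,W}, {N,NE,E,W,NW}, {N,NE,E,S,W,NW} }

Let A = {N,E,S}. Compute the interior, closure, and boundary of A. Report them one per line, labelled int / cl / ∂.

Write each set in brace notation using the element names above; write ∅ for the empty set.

int(A) = {N,E}
cl(A)  = {N,NE,E,S,W,NW}
∂A     = {NE,S,W,NW}

U open, U⊆A: ∅, {N,E}. int(A) = ⋃ = {N,E}
X∖A={NE,W,NW}, int(X∖A)=∅, hence cl(A)={N,NE,E,S,W,NW}
∂A: remove int from cl → {NE,S,W,NW}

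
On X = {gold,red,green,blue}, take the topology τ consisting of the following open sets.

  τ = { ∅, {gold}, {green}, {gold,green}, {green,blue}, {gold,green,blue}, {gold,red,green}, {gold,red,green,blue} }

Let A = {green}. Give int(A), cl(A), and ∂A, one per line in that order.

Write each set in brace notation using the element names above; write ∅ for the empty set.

opens ⊆ A: ∅, {green}; union → int = {green}
complement {gold,red,blue}; its interior {gold}; cl(A) = X∖{gold} = {red,green,blue}
boundary = {red,green,blue} ∖ {green} = {red,blue}

int(A) = {green}
cl(A)  = {red,green,blue}
∂A     = {red,blue}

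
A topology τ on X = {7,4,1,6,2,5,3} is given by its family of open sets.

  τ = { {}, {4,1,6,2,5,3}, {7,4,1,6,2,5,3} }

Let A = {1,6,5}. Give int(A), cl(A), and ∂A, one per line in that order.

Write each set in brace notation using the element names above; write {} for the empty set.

int(A) = {}
cl(A)  = {7,4,1,6,2,5,3}
∂A     = {7,4,1,6,2,5,3}

opens ⊆ A: {}; union → int = {}
complement {7,4,2,3}; its interior {}; cl(A) = X∖{} = {7,4,1,6,2,5,3}
boundary = {7,4,1,6,2,5,3} ∖ {} = {7,4,1,6,2,5,3}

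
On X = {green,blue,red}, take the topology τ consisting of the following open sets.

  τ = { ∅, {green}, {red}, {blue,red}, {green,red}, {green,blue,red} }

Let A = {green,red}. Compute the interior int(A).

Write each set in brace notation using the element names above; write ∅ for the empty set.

{green,red}

open subsets of A: ∅, {red}, {green}, {green,red}; so int(A) = {green,red}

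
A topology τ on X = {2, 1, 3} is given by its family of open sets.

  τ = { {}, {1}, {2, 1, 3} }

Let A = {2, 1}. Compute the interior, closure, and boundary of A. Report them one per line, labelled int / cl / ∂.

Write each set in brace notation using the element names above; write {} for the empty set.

int(A) = {1}
cl(A)  = {2, 1, 3}
∂A     = {2, 3}

opens ⊆ A: {}, {1}; union → int = {1}
complement {3}; its interior {}; cl(A) = X∖{} = {2, 1, 3}
boundary = {2, 1, 3} ∖ {1} = {2, 3}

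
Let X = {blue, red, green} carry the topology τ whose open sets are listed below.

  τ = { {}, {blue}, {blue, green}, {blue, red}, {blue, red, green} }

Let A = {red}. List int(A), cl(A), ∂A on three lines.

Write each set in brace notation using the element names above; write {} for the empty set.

interior: largest open inside A is {} (from {})
cl via duality: int({blue, green}) = {blue, green}, so X∖{blue, green} = {red}
cl∖int = {red}

int(A) = {}
cl(A)  = {red}
∂A     = {red}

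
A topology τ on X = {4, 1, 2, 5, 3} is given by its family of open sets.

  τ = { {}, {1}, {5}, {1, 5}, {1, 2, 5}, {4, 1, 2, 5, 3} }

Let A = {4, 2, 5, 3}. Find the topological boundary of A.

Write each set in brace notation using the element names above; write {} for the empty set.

{4, 2, 3}

interior: largest open inside A is {5} (from {}, {5})
cl via duality: int({1}) = {1}, so X∖{1} = {4, 2, 5, 3}
cl∖int = {4, 2, 3}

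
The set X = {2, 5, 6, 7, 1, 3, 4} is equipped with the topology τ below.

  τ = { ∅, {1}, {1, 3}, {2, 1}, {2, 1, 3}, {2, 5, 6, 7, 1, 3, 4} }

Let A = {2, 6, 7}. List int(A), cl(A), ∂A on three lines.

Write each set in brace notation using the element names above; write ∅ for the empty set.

int(A) = ∅
cl(A)  = {2, 5, 6, 7, 4}
∂A     = {2, 5, 6, 7, 4}

opens ⊆ A: ∅; union → int = ∅
complement {5, 1, 3, 4}; its interior {1, 3}; cl(A) = X∖{1, 3} = {2, 5, 6, 7, 4}
boundary = {2, 5, 6, 7, 4} ∖ ∅ = {2, 5, 6, 7, 4}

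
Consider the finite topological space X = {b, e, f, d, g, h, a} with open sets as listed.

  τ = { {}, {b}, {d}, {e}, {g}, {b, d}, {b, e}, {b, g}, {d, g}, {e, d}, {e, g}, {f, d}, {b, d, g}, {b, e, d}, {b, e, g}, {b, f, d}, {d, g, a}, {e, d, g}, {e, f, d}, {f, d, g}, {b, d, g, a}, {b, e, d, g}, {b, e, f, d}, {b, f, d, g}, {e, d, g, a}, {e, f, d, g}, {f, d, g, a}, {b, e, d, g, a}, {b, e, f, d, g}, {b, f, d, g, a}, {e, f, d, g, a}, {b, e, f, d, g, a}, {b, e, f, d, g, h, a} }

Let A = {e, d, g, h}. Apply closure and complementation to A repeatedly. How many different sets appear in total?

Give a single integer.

closure: X∖int(X∖A) = X∖{b} = {e, f, d, g, h, a}
Let k=closure and c=complement:
  1. A     = {e, d, g, h}
  2. kA    = {e, f, d, g, h, a}
  3. cA    = {b, f, a}
  4. ckA   = {b}
  5. kcA   = {b, f, h, a}
  6. kckA  = {b, h}
  7. ckcA  = {e, d, g}
  8. ckckA = {e, f, d, g, a}
— saturated at 8

8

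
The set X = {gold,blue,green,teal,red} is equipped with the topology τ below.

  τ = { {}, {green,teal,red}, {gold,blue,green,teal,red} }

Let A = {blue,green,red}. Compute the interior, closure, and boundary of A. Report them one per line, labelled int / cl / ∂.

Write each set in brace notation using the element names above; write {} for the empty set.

int(A) = {}
cl(A)  = {gold,blue,green,teal,red}
∂A     = {gold,blue,green,teal,red}

U open, U⊆A: {}. int(A) = ⋃ = {}
X∖A={gold,teal}, int(X∖A)={}, hence cl(A)={gold,blue,green,teal,red}
∂A: remove int from cl → {gold,blue,green,teal,red}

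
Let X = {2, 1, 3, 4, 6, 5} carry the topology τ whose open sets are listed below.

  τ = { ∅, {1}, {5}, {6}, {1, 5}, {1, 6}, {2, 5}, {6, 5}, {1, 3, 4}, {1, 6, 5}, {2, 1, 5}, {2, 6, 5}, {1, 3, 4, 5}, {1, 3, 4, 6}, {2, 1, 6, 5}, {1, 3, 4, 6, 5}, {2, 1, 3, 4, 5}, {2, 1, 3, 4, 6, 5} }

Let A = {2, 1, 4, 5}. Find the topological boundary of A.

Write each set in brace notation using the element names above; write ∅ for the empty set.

opens ⊆ A: ∅, {1}, {5}, {1, 5}, {2, 5}, {2, 1, 5}; union → int = {2, 1, 5}
complement {3, 6}; its interior {6}; cl(A) = X∖{6} = {2, 1, 3, 4, 5}
boundary = {2, 1, 3, 4, 5} ∖ {2, 1, 5} = {3, 4}

{3, 4}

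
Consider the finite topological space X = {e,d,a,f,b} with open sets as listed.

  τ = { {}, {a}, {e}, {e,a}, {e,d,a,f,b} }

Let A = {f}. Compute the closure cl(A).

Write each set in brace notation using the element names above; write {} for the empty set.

X∖A={e,d,a,b}, int(X∖A)={e,a}, hence cl(A)={d,f,b}

{d,f,b}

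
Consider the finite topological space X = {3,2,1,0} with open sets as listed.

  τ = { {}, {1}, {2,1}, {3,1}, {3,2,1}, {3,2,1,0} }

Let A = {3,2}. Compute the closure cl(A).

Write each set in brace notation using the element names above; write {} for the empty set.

cl via duality: int({1,0}) = {1}, so X∖{1} = {3,2,0}

{3,2,0}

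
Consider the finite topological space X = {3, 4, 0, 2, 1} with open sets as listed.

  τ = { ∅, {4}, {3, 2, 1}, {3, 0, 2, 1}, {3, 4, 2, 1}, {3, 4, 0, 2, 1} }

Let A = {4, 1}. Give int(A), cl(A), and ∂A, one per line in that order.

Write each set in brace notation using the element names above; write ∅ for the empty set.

U open, U⊆A: ∅, {4}. int(A) = ⋃ = {4}
X∖A={3, 0, 2}, int(X∖A)=∅, hence cl(A)={3, 4, 0, 2, 1}
∂A: remove int from cl → {3, 0, 2, 1}

int(A) = {4}
cl(A)  = {3, 4, 0, 2, 1}
∂A     = {3, 0, 2, 1}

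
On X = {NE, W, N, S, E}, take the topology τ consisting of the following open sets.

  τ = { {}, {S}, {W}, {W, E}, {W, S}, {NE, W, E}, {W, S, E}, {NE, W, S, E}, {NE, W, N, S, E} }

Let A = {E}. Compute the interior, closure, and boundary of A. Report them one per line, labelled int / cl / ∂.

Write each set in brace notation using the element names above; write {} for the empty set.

int(A) = {}
cl(A)  = {NE, N, E}
∂A     = {NE, N, E}

interior: largest open inside A is {} (from {})
cl via duality: int({NE, W, N, S}) = {W, S}, so X∖{W, S} = {NE, N, E}
cl∖int = {NE, N, E}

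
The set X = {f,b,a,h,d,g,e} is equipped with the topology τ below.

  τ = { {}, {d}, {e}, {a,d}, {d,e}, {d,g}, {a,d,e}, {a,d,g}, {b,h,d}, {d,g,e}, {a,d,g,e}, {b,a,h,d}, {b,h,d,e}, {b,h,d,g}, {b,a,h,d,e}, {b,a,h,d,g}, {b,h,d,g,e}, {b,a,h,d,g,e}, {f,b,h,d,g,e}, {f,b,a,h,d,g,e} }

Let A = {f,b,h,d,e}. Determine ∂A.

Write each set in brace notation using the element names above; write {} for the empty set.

open subsets of A: {}, {e}, {d}, {d,e}, {b,h,d}, {b,h,d,e}; so int(A) = {b,h,d,e}
closure: X∖int(X∖A) = X∖{} = {f,b,a,h,d,g,e}
∂A = {f,b,a,h,d,g,e} minus {b,h,d,e} = {f,a,g}

{f,a,g}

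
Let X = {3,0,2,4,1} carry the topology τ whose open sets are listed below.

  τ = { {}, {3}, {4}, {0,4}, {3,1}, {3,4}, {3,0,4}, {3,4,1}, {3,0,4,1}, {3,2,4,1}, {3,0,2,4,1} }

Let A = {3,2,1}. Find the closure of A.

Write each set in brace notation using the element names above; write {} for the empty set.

{3,2,1}

complement {0,4}; its interior {0,4}; cl(A) = X∖{0,4} = {3,2,1}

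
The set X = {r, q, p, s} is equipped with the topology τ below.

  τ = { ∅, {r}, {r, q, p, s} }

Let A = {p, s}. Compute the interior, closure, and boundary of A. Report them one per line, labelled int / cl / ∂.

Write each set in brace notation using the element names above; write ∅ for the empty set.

U open, U⊆A: ∅. int(A) = ⋃ = ∅
X∖A={r, q}, int(X∖A)={r}, hence cl(A)={q, p, s}
∂A: remove int from cl → {q, p, s}

int(A) = ∅
cl(A)  = {q, p, s}
∂A     = {q, p, s}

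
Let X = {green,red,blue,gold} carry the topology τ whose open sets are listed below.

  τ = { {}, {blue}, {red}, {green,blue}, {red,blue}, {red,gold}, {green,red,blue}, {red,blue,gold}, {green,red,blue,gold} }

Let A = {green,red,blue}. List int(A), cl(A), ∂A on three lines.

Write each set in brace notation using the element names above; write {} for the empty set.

int(A) = {green,red,blue}
cl(A)  = {green,red,blue,gold}
∂A     = {gold}

opens ⊆ A: {}, {red}, {blue}, {green,blue}, {red,blue}, {green,red,blue}; union → int = {green,red,blue}
complement {gold}; its interior {}; cl(A) = X∖{} = {green,red,blue,gold}
boundary = {green,red,blue,gold} ∖ {green,red,blue} = {gold}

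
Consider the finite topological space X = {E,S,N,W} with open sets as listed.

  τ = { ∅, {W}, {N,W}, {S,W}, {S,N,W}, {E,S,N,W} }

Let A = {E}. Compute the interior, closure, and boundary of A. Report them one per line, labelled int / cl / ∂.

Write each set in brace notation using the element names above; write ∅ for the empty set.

opens ⊆ A: ∅; union → int = ∅
complement {S,N,W}; its interior {S,N,W}; cl(A) = X∖{S,N,W} = {E}
boundary = {E} ∖ ∅ = {E}

int(A) = ∅
cl(A)  = {E}
∂A     = {E}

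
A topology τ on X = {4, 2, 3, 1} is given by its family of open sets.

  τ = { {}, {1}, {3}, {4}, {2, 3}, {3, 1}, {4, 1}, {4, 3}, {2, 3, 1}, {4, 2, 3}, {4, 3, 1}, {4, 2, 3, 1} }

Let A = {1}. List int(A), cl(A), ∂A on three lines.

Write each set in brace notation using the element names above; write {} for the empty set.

opens ⊆ A: {}, {1}; union → int = {1}
complement {4, 2, 3}; its interior {4, 2, 3}; cl(A) = X∖{4, 2, 3} = {1}
boundary = {1} ∖ {1} = {}

int(A) = {1}
cl(A)  = {1}
∂A     = {}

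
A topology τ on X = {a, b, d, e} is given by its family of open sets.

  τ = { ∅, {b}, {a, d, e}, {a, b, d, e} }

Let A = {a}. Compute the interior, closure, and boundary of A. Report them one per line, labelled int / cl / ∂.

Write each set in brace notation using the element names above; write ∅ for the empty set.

int(A) = ∅
cl(A)  = {a, d, e}
∂A     = {a, d, e}

interior: largest open inside A is ∅ (from ∅)
cl via duality: int({b, d, e}) = {b}, so X∖{b} = {a, d, e}
cl∖int = {a, d, e}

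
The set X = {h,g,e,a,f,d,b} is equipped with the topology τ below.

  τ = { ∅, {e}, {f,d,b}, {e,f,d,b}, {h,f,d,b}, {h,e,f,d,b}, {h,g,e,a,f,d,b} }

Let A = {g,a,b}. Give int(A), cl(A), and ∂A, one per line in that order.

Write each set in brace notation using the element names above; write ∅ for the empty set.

int(A) = ∅
cl(A)  = {h,g,a,f,d,b}
∂A     = {h,g,a,f,d,b}

open subsets of A: ∅; so int(A) = ∅
closure: X∖int(X∖A) = X∖{e} = {h,g,a,f,d,b}
∂A = {h,g,a,f,d,b} minus ∅ = {h,g,a,f,d,b}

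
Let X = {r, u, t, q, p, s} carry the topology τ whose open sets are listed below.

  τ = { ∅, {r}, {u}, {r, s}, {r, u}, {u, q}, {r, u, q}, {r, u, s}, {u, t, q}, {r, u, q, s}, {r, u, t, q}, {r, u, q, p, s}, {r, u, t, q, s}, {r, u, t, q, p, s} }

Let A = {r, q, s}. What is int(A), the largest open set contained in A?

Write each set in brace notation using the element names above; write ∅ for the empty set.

open subsets of A: ∅, {r}, {r, s}; so int(A) = {r, s}

{r, s}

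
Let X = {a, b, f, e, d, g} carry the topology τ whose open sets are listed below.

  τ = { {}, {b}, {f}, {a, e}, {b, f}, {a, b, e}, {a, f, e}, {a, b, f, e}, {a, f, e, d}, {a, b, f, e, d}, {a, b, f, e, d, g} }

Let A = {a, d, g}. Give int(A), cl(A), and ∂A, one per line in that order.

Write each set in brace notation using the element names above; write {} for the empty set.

U open, U⊆A: {}. int(A) = ⋃ = {}
X∖A={b, f, e}, int(X∖A)={b, f}, hence cl(A)={a, e, d, g}
∂A: remove int from cl → {a, e, d, g}

int(A) = {}
cl(A)  = {a, e, d, g}
∂A     = {a, e, d, g}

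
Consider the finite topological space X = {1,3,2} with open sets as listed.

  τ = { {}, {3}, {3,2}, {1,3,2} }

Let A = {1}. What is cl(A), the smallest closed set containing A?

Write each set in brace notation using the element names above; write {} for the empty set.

{1}

complement {3,2}; its interior {3,2}; cl(A) = X∖{3,2} = {1}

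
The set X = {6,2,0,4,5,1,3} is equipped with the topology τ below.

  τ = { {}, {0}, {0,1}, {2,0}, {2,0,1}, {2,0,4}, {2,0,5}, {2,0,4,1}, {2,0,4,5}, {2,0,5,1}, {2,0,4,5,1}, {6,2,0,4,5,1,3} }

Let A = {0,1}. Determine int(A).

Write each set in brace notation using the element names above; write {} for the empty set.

opens ⊆ A: {}, {0}, {0,1}; union → int = {0,1}

{0,1}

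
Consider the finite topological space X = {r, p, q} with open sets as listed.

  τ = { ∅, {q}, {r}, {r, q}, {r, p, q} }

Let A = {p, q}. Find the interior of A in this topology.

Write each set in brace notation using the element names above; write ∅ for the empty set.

{q}

interior: largest open inside A is {q} (from ∅, {q})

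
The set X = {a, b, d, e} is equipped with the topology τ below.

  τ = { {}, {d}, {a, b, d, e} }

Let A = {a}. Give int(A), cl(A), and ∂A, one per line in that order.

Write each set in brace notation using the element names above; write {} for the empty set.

opens ⊆ A: {}; union → int = {}
complement {b, d, e}; its interior {d}; cl(A) = X∖{d} = {a, b, e}
boundary = {a, b, e} ∖ {} = {a, b, e}

int(A) = {}
cl(A)  = {a, b, e}
∂A     = {a, b, e}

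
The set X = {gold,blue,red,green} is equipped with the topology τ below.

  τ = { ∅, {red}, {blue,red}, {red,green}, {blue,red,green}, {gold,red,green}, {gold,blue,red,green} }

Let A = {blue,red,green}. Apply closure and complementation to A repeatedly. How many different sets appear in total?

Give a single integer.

4

complement {gold}; its interior ∅; cl(A) = X∖∅ = {gold,blue,red,green}
With k = closure, c = complement:
  1. A     = {blue,red,green}
  2. kA    = {gold,blue,red,green}
  3. cA    = {gold}
  4. ckA   = ∅
k, c of each give nothing new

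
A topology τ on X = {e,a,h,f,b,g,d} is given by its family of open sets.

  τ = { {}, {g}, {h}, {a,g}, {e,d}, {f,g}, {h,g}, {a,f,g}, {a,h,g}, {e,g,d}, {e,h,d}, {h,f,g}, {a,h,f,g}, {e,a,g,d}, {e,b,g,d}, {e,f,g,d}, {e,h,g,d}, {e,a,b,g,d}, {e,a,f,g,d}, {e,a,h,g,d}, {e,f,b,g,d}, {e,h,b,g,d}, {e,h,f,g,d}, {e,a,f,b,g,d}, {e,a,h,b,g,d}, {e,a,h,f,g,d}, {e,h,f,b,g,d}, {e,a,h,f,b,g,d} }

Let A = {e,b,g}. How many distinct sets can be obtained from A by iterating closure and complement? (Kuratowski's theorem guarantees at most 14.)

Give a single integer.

complement {a,h,f,d}; its interior {h}; cl(A) = X∖{h} = {e,a,f,b,g,d}
With k = closure, c = complement:
  1. A     = {e,b,g}
  2. kA    = {e,a,f,b,g,d}
  3. cA    = {a,h,f,d}
  4. ckA   = {h}
  5. kcA   = {e,a,h,f,b,d}
  6. ckcA  = {g}
  7. kckcA = {a,f,b,g}
  8. ckckcA = {e,h,d}
  9. kckckcA = {e,h,b,d}
  10. ckckckcA = {a,f,g}
k, c of each give nothing new

10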